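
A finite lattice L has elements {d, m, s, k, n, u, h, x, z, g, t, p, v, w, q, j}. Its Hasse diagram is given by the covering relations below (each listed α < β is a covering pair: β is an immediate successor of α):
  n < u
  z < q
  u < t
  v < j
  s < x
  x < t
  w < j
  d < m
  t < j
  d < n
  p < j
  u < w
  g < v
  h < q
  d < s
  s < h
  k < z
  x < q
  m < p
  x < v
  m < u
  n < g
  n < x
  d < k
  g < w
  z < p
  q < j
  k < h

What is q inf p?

z

Common lower bounds of {q, p}: d, k, z.
The greatest among these is z.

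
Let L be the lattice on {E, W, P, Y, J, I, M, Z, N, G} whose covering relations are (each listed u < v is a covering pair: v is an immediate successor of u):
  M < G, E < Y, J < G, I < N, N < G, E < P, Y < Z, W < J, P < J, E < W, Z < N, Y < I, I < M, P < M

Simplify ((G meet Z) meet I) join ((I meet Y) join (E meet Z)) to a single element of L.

G ∧ Z = Z
Z ∧ I = Y
I ∧ Y = Y
E ∧ Z = E
Y ∨ E = Y
Y ∨ Y = Y

Y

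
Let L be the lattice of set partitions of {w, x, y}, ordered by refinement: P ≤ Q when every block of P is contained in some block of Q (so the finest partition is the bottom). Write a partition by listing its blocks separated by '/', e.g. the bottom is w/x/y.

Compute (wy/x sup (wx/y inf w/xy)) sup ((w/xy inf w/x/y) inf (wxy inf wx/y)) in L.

wx/y ∧ w/xy = w/x/y
wy/x ∨ w/x/y = wy/x
w/xy ∧ w/x/y = w/x/y
wxy ∧ wx/y = wx/y
w/x/y ∧ wx/y = w/x/y
wy/x ∨ w/x/y = wy/x

wy/x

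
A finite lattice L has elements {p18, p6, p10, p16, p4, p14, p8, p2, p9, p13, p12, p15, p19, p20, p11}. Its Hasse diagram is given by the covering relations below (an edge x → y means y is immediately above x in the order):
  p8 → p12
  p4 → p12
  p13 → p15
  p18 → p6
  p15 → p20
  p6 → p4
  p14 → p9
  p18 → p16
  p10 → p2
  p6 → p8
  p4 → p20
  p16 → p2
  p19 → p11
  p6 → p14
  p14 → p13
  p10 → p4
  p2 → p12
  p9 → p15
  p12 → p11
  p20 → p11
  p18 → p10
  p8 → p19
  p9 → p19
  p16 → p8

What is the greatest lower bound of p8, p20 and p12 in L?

Common lower bounds of {p8, p20, p12}: p18, p6.
The greatest among these is p6.

p6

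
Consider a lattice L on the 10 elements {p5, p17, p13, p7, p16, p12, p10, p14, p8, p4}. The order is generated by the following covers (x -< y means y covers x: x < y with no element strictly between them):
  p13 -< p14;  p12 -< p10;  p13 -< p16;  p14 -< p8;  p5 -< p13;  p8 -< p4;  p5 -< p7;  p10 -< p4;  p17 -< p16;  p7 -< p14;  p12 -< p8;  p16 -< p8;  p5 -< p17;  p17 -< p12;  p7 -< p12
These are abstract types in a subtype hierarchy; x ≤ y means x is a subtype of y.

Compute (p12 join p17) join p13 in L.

p12 ∨ p17 = p12
p12 ∨ p13 = p8

p8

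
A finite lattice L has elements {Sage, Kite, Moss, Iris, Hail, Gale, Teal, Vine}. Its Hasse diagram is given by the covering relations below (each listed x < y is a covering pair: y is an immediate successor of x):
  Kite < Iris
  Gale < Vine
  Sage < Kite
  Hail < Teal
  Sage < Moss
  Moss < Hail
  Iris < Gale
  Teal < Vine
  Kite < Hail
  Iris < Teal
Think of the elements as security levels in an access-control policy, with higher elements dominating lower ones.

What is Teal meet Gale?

Common lower bounds of {Teal, Gale}: Iris, Kite, Sage.
The greatest among these is Iris.

Iris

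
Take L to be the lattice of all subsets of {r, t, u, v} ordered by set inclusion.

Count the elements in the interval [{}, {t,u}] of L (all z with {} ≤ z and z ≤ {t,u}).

The interval [{}, {t,u}] = {{t,u}, {t}, {u}, {}}, which has 4 elements.

4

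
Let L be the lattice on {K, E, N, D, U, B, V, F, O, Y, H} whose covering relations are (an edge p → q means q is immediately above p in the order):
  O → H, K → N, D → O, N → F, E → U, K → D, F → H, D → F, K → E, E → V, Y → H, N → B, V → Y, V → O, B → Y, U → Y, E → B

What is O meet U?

Common lower bounds of {O, U}: E, K.
The greatest among these is E.

E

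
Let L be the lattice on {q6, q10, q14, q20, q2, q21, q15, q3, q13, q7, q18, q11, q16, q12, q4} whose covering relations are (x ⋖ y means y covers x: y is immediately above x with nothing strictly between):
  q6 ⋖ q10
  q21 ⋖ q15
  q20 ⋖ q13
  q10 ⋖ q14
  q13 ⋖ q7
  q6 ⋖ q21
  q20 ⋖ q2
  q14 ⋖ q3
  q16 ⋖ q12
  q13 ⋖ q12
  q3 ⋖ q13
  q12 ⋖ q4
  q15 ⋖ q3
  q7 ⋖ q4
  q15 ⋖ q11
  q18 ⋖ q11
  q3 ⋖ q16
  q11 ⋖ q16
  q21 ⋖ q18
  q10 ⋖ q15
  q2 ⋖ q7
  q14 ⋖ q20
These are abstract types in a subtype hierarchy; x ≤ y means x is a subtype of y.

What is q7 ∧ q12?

Common lower bounds of {q7, q12}: q10, q13, q14, q15, q20, q21, q3, q6.
The greatest among these is q13.

q13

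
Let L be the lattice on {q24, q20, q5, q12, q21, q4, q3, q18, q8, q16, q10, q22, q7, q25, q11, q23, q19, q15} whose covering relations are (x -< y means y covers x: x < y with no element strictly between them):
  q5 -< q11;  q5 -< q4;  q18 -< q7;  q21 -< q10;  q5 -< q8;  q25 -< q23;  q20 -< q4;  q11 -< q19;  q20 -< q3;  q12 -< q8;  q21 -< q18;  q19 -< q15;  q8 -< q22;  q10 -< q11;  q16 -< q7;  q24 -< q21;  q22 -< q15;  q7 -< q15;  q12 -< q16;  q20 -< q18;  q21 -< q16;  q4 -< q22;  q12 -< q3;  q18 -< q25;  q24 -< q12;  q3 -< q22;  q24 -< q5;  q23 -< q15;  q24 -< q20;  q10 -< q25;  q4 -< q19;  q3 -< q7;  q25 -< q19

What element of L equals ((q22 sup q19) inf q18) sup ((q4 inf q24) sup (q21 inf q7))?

q18

q22 ∨ q19 = q15
q15 ∧ q18 = q18
q4 ∧ q24 = q24
q21 ∧ q7 = q21
q24 ∨ q21 = q21
q18 ∨ q21 = q18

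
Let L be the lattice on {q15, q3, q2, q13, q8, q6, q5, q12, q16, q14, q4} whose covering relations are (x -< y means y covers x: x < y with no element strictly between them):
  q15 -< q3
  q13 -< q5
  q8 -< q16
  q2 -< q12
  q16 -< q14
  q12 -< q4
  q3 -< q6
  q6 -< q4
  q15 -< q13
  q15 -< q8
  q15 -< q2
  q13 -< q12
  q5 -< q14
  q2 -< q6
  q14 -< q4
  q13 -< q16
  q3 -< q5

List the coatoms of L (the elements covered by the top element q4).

The coatoms are exactly the elements covered by q4: q12, q14, q6.

q12, q14, q6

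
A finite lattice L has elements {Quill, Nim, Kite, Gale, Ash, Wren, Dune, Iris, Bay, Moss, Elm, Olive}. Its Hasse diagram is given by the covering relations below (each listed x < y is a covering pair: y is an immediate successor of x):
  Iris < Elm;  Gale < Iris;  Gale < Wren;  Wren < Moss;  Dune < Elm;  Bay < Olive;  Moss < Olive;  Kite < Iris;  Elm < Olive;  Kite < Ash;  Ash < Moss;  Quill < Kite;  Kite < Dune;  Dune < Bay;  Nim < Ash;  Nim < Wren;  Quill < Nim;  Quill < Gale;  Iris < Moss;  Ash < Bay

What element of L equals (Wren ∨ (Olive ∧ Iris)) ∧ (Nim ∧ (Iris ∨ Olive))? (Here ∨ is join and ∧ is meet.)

Olive ∧ Iris = Iris
Wren ∨ Iris = Moss
Iris ∨ Olive = Olive
Nim ∧ Olive = Nim
Moss ∧ Nim = Nim

Nim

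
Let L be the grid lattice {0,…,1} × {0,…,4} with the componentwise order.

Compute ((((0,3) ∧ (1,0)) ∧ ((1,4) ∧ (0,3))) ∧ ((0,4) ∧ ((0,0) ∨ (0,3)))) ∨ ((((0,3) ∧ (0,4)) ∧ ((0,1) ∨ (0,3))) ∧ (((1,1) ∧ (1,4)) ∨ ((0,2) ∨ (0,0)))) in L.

(0,2)

(0,3) ∧ (1,0) = (0,0)
(1,4) ∧ (0,3) = (0,3)
(0,0) ∧ (0,3) = (0,0)
(0,0) ∨ (0,3) = (0,3)
(0,4) ∧ (0,3) = (0,3)
(0,0) ∧ (0,3) = (0,0)
(0,3) ∧ (0,4) = (0,3)
(0,1) ∨ (0,3) = (0,3)
(0,3) ∧ (0,3) = (0,3)
(1,1) ∧ (1,4) = (1,1)
(0,2) ∨ (0,0) = (0,2)
(1,1) ∨ (0,2) = (1,2)
(0,3) ∧ (1,2) = (0,2)
(0,0) ∨ (0,2) = (0,2)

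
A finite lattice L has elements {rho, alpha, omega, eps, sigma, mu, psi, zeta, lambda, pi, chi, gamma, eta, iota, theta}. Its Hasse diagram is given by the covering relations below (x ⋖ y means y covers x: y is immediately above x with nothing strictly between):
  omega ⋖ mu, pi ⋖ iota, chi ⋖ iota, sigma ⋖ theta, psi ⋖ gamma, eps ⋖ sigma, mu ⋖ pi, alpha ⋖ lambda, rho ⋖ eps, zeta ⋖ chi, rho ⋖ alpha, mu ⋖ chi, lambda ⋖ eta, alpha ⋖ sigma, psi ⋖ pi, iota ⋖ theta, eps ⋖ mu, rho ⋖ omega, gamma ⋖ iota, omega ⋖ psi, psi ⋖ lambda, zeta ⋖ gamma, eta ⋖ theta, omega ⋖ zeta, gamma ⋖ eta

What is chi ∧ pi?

Common lower bounds of {chi, pi}: eps, mu, omega, rho.
The greatest among these is mu.

mu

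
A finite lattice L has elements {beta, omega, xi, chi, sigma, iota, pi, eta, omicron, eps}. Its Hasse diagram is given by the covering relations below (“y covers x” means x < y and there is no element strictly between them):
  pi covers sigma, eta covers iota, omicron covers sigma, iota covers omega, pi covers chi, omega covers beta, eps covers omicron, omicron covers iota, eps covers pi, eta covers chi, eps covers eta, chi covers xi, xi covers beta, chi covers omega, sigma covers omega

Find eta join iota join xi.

Common upper bounds of {eta, iota, xi}: eps, eta.
The least among these is eta.

eta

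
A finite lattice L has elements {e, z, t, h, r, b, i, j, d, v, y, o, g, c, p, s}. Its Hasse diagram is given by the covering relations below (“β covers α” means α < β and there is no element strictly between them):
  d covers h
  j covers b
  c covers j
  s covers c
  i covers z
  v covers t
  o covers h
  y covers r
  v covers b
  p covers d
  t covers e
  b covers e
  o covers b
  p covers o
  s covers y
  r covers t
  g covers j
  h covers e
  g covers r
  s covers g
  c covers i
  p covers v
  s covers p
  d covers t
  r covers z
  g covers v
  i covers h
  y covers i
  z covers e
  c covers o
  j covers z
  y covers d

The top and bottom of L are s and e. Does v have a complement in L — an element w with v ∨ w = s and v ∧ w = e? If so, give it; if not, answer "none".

i

Need w with v ∨ w = s and v ∧ w = e.
Checking each element gives: i.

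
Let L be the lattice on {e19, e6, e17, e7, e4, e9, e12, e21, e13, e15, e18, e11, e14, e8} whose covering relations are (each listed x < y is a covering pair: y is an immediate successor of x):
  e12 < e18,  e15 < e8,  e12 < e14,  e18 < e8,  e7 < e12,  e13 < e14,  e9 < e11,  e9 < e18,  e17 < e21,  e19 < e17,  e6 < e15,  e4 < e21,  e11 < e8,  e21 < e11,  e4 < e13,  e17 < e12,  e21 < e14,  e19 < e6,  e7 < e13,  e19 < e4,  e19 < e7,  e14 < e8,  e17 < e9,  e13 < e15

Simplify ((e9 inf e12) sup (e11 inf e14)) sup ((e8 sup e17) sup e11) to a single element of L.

e8

e9 ∧ e12 = e17
e11 ∧ e14 = e21
e17 ∨ e21 = e21
e8 ∨ e17 = e8
e8 ∨ e11 = e8
e21 ∨ e8 = e8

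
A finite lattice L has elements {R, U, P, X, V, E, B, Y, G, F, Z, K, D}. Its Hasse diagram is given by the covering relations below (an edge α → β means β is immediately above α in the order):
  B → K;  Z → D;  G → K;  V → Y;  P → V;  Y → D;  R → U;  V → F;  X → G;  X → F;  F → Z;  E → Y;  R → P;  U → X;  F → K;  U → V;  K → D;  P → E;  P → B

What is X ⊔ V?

Common upper bounds of {X, V}: D, F, K, Z.
The least among these is F.

F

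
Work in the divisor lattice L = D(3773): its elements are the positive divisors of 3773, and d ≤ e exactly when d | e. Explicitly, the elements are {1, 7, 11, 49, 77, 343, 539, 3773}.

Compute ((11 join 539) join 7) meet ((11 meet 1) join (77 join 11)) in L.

11 ∨ 539 = 539
539 ∨ 7 = 539
11 ∧ 1 = 1
77 ∨ 11 = 77
1 ∨ 77 = 77
539 ∧ 77 = 77

77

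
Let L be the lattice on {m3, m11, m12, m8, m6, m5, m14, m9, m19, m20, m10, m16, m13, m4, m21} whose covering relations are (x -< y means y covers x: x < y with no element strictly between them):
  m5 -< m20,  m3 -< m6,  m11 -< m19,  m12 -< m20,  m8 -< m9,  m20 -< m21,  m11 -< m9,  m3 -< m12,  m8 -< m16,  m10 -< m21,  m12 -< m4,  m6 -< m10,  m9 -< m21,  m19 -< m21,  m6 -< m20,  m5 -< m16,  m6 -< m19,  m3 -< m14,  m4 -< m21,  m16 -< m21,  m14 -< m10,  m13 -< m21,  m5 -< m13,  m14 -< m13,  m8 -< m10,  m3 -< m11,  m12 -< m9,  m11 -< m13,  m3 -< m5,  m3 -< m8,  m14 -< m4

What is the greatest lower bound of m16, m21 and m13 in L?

m5

Common lower bounds of {m16, m21, m13}: m3, m5.
The greatest among these is m5.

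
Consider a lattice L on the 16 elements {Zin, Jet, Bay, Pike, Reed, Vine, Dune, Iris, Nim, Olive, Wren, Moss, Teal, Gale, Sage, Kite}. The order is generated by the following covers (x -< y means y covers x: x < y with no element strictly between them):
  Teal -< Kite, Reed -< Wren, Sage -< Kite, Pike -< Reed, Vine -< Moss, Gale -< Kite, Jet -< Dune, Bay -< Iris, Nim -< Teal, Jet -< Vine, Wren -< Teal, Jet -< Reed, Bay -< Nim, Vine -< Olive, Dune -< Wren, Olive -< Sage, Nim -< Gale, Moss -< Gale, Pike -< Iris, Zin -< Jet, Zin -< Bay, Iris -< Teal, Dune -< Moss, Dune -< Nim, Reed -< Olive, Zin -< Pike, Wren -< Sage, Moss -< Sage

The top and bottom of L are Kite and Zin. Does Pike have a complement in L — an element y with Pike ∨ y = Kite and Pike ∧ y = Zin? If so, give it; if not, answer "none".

Need y with Pike ∨ y = Kite and Pike ∧ y = Zin.
Checking each element gives: Gale.

Gale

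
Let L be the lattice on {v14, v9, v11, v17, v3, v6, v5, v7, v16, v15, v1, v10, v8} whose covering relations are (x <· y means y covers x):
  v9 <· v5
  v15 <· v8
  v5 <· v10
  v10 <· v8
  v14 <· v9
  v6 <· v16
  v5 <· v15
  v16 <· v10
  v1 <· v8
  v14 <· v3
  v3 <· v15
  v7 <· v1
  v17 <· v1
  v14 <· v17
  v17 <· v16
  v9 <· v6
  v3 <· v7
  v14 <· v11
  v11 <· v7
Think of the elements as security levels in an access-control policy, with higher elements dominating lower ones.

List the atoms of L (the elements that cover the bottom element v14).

The atoms are exactly the elements that cover v14: v11, v17, v3, v9.

v11, v17, v3, v9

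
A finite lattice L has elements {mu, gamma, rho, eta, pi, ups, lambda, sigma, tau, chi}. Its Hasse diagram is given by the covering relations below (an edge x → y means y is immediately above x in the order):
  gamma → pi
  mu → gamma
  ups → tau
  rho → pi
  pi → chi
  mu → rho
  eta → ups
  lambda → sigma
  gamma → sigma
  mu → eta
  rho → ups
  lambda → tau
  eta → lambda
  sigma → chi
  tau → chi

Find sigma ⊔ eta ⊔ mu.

Common upper bounds of {sigma, eta, mu}: chi, sigma.
The least among these is sigma.

sigma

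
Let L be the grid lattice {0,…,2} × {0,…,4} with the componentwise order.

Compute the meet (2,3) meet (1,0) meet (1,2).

Common lower bounds of {(2,3), (1,0), (1,2)}: (0,0), (1,0).
The greatest among these is (1,0).

(1,0)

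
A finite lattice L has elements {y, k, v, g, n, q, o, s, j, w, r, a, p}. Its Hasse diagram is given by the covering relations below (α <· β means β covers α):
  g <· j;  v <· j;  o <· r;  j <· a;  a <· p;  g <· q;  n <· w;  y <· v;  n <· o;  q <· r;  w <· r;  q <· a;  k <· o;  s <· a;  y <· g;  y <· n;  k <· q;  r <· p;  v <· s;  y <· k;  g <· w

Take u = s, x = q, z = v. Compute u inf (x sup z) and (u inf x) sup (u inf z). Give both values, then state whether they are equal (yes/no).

s; v; no

x sup z = a, so u inf (x sup z) = s inf a = s.
u inf x = y and u inf z = v, so (u inf x) sup (u inf z) = y sup v = v.
Equal: no.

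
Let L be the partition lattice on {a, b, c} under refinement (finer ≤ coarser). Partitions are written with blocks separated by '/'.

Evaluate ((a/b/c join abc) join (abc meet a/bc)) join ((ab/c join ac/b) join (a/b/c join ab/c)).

abc

a/b/c ∨ abc = abc
abc ∧ a/bc = a/bc
abc ∨ a/bc = abc
ab/c ∨ ac/b = abc
a/b/c ∨ ab/c = ab/c
abc ∨ ab/c = abc
abc ∨ abc = abc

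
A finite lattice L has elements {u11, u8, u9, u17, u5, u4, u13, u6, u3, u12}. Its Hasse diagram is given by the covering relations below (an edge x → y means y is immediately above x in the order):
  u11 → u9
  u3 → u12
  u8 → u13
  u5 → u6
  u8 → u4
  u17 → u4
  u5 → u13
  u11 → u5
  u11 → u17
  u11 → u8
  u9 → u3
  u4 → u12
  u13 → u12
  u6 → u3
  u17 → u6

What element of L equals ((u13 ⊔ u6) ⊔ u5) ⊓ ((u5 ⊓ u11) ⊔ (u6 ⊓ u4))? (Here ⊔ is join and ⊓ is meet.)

u13 ∨ u6 = u12
u12 ∨ u5 = u12
u5 ∧ u11 = u11
u6 ∧ u4 = u17
u11 ∨ u17 = u17
u12 ∧ u17 = u17

u17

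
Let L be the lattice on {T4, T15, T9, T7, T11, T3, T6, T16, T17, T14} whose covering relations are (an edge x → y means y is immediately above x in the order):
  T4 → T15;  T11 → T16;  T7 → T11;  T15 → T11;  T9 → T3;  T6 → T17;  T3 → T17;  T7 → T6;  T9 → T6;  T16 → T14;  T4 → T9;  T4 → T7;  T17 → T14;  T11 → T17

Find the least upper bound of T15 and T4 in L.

Common upper bounds of {T15, T4}: T11, T14, T15, T16, T17.
The least among these is T15.

T15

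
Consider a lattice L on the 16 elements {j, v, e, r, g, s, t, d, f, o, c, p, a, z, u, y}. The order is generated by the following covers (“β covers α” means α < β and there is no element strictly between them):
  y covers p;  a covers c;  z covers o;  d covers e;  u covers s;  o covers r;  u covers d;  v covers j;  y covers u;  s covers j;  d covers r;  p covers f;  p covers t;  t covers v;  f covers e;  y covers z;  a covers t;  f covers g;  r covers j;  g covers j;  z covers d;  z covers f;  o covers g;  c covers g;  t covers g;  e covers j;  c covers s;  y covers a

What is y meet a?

Common lower bounds of {y, a}: a, c, g, j, s, t, v.
The greatest among these is a.

a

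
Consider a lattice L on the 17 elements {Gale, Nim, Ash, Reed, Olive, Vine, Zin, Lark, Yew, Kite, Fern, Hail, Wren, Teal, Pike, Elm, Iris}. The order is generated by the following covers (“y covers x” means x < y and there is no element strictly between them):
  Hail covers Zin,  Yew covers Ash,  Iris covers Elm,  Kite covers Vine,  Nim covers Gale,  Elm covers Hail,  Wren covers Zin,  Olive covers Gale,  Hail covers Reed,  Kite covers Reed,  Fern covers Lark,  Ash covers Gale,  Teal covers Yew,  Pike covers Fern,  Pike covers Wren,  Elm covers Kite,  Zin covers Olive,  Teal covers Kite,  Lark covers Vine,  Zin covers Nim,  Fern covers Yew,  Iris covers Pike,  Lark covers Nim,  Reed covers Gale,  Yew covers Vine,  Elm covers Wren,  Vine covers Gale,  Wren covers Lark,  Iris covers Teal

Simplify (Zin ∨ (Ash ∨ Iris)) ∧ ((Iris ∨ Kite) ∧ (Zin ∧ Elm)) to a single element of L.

Ash ∨ Iris = Iris
Zin ∨ Iris = Iris
Iris ∨ Kite = Iris
Zin ∧ Elm = Zin
Iris ∧ Zin = Zin
Iris ∧ Zin = Zin

Zin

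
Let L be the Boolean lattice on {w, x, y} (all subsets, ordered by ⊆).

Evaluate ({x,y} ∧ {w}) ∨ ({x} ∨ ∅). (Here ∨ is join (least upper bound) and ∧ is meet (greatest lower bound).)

{x}

{x,y} ∧ {w} = ∅
{x} ∨ ∅ = {x}
∅ ∨ {x} = {x}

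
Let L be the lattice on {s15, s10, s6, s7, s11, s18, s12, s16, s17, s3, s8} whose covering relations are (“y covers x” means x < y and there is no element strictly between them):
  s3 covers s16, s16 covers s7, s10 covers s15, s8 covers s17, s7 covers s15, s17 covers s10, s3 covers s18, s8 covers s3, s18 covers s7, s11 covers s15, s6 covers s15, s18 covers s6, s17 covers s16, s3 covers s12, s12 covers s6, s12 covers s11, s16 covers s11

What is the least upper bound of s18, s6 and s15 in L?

s18

Common upper bounds of {s18, s6, s15}: s18, s3, s8.
The least among these is s18.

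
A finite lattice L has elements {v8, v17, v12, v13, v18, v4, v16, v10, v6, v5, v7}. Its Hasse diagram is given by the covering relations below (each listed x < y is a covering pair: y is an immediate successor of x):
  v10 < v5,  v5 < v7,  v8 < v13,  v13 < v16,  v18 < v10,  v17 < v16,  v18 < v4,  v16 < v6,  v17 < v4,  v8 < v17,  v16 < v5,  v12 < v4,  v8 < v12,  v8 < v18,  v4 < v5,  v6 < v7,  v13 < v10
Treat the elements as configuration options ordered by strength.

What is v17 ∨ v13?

Common upper bounds of {v17, v13}: v16, v5, v6, v7.
The least among these is v16.

v16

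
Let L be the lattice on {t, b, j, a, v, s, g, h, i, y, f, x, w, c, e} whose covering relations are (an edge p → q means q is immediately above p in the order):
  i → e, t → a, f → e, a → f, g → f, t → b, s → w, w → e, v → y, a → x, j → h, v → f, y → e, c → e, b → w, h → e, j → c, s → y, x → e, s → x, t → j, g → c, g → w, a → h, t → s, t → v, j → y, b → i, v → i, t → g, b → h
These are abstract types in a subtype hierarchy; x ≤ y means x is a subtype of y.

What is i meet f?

Common lower bounds of {i, f}: t, v.
The greatest among these is v.

v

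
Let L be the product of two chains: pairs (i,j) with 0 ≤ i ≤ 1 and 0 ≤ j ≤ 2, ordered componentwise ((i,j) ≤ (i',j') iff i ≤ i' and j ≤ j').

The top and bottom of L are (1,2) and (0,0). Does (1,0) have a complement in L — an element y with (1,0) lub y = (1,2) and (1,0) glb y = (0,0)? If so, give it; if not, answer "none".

Need y with (1,0) ∨ y = (1,2) and (1,0) ∧ y = (0,0).
Checking each element gives: (0,2).

(0,2)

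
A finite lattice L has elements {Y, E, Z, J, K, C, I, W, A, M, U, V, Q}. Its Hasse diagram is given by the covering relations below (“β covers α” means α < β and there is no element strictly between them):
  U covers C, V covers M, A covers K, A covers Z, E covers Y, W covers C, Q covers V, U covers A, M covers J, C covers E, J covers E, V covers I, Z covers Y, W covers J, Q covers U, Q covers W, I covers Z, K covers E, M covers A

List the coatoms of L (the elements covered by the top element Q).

U, V, W

The coatoms are exactly the elements covered by Q: U, V, W.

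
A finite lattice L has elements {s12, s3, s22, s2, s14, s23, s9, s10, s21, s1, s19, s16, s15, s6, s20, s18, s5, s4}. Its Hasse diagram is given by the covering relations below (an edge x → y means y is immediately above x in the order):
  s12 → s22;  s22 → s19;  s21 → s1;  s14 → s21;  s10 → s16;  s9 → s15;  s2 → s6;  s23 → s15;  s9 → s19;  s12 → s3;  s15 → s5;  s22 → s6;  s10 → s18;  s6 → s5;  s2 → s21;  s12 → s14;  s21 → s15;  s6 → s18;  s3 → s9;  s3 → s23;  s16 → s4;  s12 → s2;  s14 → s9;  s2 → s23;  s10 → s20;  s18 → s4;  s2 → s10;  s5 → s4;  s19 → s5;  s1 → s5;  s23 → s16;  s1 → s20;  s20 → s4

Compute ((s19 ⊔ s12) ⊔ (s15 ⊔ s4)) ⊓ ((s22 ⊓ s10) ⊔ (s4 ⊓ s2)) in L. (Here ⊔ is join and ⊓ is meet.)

s2

s19 ∨ s12 = s19
s15 ∨ s4 = s4
s19 ∨ s4 = s4
s22 ∧ s10 = s12
s4 ∧ s2 = s2
s12 ∨ s2 = s2
s4 ∧ s2 = s2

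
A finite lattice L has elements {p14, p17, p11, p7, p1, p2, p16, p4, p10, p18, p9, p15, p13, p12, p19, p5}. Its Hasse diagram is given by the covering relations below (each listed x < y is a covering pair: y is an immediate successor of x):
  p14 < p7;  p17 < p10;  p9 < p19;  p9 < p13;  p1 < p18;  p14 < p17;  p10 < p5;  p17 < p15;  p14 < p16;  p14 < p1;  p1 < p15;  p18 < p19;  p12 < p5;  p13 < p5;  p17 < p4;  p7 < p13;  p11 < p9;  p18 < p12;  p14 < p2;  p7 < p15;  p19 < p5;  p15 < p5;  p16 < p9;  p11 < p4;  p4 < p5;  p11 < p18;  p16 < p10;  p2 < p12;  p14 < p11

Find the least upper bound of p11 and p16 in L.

p9

Common upper bounds of {p11, p16}: p13, p19, p5, p9.
The least among these is p9.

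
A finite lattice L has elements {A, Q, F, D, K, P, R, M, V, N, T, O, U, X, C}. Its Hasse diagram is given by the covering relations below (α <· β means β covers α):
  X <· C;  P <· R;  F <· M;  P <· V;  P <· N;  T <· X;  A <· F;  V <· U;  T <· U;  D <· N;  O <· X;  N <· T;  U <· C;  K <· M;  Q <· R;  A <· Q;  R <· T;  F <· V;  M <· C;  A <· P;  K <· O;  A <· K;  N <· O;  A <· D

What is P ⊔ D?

Common upper bounds of {P, D}: C, N, O, T, U, X.
The least among these is N.

N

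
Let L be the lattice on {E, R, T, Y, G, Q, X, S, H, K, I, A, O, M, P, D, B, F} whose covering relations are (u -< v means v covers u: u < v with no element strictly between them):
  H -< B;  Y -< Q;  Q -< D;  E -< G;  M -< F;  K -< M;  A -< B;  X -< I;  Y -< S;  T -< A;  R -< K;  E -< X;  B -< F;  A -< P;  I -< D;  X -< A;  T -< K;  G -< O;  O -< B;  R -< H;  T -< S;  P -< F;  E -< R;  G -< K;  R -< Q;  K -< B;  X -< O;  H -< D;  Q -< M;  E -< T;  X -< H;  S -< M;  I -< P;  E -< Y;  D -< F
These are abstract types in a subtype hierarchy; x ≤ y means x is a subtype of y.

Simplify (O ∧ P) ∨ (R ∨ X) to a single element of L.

O ∧ P = X
R ∨ X = H
X ∨ H = H

H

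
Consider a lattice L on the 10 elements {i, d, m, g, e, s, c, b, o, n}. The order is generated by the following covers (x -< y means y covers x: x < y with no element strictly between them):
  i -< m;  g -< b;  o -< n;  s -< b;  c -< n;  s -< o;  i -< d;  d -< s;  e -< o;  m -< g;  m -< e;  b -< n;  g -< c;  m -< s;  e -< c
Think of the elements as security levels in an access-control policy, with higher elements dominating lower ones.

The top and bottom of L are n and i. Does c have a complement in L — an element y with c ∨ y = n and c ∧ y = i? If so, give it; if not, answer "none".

d

Need y with c ∨ y = n and c ∧ y = i.
Checking each element gives: d.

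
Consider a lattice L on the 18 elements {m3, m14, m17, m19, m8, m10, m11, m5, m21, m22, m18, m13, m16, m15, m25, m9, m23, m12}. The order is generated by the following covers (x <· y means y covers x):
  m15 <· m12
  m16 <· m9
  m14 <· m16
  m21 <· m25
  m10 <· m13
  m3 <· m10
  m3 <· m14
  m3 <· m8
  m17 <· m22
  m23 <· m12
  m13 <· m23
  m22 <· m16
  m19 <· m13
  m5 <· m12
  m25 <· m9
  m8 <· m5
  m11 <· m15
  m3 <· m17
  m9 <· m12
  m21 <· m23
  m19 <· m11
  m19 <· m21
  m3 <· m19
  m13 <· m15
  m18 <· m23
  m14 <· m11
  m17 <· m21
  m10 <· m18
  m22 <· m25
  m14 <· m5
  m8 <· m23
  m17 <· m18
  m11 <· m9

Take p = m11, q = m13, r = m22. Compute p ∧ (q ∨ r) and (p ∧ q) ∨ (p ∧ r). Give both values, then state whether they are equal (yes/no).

q ∨ r = m12, so p ∧ (q ∨ r) = m11 ∧ m12 = m11.
p ∧ q = m19 and p ∧ r = m3, so (p ∧ q) ∨ (p ∧ r) = m19 ∨ m3 = m19.
Equal: no.

m11; m19; no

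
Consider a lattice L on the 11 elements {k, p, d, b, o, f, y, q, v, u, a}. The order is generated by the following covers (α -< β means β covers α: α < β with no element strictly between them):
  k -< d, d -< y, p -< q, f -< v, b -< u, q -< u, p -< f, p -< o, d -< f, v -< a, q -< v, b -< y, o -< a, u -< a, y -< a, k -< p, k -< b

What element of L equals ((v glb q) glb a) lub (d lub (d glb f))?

v

v ∧ q = q
q ∧ a = q
d ∧ f = d
d ∨ d = d
q ∨ d = v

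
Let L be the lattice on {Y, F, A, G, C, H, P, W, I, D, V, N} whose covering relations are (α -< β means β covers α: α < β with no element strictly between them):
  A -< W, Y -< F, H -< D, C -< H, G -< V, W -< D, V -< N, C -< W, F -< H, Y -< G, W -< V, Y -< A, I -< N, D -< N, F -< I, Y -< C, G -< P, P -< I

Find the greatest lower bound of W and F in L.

Common lower bounds of {W, F}: Y.
The greatest among these is Y.

Y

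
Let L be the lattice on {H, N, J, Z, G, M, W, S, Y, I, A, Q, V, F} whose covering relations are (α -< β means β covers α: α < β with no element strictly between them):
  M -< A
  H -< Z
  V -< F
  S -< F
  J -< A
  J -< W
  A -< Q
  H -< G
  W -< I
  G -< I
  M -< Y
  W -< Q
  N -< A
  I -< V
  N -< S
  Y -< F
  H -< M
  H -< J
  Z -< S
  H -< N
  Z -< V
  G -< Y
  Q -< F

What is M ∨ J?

A

Common upper bounds of {M, J}: A, F, Q.
The least among these is A.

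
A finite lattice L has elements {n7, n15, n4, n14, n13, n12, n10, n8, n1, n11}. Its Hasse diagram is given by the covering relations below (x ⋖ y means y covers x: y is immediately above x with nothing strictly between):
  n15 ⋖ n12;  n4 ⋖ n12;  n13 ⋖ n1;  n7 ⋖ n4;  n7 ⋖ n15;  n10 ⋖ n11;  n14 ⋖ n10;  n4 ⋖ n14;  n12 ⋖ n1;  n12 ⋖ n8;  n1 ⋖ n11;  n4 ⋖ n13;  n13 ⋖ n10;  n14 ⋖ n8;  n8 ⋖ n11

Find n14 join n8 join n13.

n11

Common upper bounds of {n14, n8, n13}: n11.
The least among these is n11.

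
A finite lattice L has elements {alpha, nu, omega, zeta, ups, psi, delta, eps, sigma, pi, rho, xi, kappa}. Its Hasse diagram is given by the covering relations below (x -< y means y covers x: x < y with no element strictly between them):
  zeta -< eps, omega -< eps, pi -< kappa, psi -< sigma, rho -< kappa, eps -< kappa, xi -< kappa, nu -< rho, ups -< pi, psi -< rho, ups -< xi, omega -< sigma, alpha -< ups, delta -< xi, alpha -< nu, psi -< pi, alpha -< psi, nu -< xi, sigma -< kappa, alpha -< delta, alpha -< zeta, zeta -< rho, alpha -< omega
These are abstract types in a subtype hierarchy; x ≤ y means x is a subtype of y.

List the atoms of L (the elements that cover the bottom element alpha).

delta, nu, omega, psi, ups, zeta

The atoms are exactly the elements that cover alpha: delta, nu, omega, psi, ups, zeta.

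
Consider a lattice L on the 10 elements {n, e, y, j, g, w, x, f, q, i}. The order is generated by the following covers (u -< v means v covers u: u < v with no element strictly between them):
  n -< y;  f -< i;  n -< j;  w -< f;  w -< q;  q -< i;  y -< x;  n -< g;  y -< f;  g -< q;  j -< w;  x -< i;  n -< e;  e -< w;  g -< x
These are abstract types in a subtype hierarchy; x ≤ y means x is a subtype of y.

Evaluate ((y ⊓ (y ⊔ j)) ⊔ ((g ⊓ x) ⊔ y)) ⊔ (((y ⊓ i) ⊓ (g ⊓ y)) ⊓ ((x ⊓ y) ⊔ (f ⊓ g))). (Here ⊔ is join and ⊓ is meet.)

x

y ∨ j = f
y ∧ f = y
g ∧ x = g
g ∨ y = x
y ∨ x = x
y ∧ i = y
g ∧ y = n
y ∧ n = n
x ∧ y = y
f ∧ g = n
y ∨ n = y
n ∧ y = n
x ∨ n = x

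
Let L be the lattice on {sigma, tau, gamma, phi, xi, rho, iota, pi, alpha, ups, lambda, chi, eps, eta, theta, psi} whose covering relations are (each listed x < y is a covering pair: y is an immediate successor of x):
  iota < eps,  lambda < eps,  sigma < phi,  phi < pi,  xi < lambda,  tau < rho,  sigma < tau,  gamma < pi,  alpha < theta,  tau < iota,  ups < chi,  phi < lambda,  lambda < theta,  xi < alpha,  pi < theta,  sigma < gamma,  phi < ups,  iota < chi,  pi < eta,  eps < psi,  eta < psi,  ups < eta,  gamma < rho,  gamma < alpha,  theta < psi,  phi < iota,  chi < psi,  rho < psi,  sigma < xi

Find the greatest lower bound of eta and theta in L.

pi

Common lower bounds of {eta, theta}: gamma, phi, pi, sigma.
The greatest among these is pi.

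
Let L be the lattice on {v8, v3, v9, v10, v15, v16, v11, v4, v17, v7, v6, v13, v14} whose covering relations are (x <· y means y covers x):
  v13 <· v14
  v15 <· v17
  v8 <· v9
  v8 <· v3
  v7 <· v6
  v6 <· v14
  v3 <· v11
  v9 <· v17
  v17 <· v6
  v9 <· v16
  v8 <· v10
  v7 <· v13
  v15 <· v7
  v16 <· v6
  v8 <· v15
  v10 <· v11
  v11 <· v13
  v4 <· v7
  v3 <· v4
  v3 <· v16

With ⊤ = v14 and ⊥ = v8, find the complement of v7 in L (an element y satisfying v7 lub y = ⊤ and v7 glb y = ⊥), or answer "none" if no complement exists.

none

For every candidate y, either v7 ∨ y ≠ v14 or v7 ∧ y ≠ v8; no complement exists.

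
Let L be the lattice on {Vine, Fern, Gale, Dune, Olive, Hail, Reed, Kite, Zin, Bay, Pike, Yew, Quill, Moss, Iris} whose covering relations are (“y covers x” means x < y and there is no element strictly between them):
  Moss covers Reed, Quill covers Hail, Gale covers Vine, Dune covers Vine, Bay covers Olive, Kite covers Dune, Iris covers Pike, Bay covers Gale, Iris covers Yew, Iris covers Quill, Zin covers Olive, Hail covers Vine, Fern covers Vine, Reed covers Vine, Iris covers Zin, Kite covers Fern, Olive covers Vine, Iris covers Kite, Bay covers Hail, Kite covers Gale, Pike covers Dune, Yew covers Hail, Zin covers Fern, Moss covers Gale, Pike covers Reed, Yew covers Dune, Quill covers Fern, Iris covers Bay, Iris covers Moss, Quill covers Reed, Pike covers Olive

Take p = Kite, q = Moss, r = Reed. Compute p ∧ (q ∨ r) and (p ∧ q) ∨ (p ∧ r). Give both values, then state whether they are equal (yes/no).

q ∨ r = Moss, so p ∧ (q ∨ r) = Kite ∧ Moss = Gale.
p ∧ q = Gale and p ∧ r = Vine, so (p ∧ q) ∨ (p ∧ r) = Gale ∨ Vine = Gale.
Equal: yes.

Gale; Gale; yes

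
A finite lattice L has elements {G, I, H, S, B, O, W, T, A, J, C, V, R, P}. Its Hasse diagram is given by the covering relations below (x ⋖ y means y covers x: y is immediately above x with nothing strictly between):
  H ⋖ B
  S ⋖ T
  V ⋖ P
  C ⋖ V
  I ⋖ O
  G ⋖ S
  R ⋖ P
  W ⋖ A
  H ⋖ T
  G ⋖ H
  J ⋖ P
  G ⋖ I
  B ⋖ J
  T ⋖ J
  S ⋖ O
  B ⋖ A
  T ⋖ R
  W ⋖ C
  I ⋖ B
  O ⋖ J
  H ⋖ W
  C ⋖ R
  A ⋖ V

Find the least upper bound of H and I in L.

Common upper bounds of {H, I}: A, B, J, P, V.
The least among these is B.

B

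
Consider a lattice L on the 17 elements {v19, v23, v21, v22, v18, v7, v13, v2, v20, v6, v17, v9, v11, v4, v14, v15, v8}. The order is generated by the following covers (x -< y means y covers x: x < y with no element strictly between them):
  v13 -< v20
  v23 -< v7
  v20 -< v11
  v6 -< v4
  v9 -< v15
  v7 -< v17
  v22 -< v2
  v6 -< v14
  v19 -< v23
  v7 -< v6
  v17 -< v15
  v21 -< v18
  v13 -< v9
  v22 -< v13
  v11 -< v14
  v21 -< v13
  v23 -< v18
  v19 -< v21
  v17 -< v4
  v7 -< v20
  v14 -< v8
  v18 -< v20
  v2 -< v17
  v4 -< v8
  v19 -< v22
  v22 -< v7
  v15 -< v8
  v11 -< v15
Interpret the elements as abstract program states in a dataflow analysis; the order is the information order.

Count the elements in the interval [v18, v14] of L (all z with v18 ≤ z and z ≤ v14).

4

The interval [v18, v14] = {v11, v14, v18, v20}, which has 4 elements.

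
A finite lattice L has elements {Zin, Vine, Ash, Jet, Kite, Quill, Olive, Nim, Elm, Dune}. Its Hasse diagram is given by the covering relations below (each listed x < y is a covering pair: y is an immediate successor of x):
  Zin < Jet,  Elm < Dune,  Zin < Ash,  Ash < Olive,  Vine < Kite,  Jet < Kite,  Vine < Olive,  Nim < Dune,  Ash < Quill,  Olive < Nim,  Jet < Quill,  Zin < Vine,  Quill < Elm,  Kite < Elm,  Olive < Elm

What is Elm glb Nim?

Common lower bounds of {Elm, Nim}: Ash, Olive, Vine, Zin.
The greatest among these is Olive.

Olive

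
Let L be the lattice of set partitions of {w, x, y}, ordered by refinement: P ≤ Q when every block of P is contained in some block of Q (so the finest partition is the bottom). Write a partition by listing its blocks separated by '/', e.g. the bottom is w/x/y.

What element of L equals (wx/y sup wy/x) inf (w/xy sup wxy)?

wx/y ∨ wy/x = wxy
w/xy ∨ wxy = wxy
wxy ∧ wxy = wxy

wxy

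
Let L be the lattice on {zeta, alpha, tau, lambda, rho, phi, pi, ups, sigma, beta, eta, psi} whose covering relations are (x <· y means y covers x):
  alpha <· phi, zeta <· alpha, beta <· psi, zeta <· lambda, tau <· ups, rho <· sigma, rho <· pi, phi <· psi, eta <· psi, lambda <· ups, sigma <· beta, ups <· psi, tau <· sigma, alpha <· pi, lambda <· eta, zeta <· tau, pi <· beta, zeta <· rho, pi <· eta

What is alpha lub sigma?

beta

Common upper bounds of {alpha, sigma}: beta, psi.
The least among these is beta.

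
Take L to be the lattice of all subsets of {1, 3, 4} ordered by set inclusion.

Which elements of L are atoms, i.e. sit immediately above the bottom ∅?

{1}, {3}, {4}

The atoms are exactly the elements that cover ∅: {1}, {3}, {4}.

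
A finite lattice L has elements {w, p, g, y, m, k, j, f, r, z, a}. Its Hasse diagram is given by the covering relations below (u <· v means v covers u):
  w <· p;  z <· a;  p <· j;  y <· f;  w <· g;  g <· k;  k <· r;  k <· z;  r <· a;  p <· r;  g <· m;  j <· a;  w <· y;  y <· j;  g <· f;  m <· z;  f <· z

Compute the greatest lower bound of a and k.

k

Common lower bounds of {a, k}: g, k, w.
The greatest among these is k.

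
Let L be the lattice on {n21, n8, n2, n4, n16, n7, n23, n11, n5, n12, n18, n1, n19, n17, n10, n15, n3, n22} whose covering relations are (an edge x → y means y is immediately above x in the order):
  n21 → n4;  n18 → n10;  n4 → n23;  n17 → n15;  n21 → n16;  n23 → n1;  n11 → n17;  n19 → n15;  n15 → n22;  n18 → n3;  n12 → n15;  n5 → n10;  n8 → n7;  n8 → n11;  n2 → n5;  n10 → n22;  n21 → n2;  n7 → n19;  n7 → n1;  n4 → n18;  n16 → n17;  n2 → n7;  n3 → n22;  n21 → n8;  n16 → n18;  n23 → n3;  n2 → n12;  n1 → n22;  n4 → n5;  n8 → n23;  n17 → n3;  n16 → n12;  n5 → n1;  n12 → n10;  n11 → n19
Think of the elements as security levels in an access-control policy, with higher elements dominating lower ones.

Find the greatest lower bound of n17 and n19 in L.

n11

Common lower bounds of {n17, n19}: n11, n21, n8.
The greatest among these is n11.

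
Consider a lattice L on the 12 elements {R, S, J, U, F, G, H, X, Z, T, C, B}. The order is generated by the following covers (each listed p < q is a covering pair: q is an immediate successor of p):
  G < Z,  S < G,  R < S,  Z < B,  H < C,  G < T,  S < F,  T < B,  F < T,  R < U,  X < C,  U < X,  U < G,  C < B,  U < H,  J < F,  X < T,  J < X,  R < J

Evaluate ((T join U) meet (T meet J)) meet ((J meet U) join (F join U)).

T ∨ U = T
T ∧ J = J
T ∧ J = J
J ∧ U = R
F ∨ U = T
R ∨ T = T
J ∧ T = J

J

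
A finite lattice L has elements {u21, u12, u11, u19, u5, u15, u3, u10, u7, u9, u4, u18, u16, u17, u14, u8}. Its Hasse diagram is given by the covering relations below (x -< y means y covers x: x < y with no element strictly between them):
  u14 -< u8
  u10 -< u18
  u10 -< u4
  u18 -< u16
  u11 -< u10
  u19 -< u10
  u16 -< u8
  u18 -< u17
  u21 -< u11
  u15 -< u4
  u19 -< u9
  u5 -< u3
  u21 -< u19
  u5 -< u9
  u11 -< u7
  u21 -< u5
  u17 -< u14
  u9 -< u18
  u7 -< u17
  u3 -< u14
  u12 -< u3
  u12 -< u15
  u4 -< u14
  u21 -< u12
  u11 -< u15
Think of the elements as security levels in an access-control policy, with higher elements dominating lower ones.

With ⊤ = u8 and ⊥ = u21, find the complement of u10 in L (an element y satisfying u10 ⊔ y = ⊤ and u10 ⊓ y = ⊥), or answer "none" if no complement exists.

none

For every candidate y, either u10 ∨ y ≠ u8 or u10 ∧ y ≠ u21; no complement exists.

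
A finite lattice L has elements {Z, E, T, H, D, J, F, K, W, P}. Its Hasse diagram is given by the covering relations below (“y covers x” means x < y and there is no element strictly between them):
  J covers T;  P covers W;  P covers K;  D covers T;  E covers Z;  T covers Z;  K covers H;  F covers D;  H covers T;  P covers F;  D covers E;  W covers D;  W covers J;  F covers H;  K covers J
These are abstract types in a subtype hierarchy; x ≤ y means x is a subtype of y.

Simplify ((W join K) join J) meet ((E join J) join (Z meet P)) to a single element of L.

W

W ∨ K = P
P ∨ J = P
E ∨ J = W
Z ∧ P = Z
W ∨ Z = W
P ∧ W = W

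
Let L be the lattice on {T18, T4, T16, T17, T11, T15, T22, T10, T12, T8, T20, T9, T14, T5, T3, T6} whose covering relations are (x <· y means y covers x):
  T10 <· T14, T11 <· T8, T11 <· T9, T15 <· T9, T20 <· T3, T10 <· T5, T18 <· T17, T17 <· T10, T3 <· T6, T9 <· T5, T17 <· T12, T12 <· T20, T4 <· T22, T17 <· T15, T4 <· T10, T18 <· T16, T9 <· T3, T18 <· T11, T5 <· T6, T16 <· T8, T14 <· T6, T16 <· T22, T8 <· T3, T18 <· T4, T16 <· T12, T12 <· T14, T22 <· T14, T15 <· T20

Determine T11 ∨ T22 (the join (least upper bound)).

T6

Common upper bounds of {T11, T22}: T6.
The least among these is T6.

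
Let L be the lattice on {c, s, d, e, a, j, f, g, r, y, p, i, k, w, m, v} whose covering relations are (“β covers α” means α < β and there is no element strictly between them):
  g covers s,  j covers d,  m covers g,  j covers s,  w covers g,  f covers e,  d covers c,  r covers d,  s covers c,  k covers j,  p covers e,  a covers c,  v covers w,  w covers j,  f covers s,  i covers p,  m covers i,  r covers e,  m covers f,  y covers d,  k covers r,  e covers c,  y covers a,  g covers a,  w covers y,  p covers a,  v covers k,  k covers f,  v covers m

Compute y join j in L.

y ∨ j = w

w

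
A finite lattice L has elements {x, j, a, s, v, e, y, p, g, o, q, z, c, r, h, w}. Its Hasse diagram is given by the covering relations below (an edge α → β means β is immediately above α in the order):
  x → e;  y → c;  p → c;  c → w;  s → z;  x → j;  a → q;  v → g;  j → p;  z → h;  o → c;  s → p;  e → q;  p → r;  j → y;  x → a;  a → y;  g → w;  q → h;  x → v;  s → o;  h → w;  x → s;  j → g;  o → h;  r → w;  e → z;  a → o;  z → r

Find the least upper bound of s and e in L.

z

Common upper bounds of {s, e}: h, r, w, z.
The least among these is z.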